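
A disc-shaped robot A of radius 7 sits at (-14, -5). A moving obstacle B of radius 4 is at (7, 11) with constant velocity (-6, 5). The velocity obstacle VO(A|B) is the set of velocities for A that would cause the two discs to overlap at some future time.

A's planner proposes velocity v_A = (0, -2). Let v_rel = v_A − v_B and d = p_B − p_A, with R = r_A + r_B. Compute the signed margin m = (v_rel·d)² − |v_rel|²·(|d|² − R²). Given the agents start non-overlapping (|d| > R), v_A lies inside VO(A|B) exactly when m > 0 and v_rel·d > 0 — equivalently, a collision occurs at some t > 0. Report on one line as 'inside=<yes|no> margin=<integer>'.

d = (21, 16),  |d|² = 697;  R = 7+4 = 11,  c = 697−11² = 576
v_rel = (6, -7),  |v_rel|² = 85;  v_rel·d = (6)·(21) + (-7)·(16) = 14
85·t² − 28·t + 576 = 0  ⇒  m = 14² − 85·576 = -48764
m = -48764 < 0,  v_rel·d = 14 > 0  ⇒  outside

inside=no margin=-48764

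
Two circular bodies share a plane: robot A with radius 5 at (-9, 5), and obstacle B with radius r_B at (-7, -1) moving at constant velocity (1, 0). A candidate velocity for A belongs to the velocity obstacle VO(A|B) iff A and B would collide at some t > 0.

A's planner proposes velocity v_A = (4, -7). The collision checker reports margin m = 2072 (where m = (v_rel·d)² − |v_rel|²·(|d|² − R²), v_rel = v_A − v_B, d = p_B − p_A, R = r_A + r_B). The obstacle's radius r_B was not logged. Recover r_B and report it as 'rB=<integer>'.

m = 2072
d = (2, -6);  v_rel = (3, -7),  |v_rel|² = 58
v_rel×d = (3)·(-6) − (-7)·(2) = -4
since m = R²·58 − (-4)²:  R² = (16 + 2072) / 58 = 36
R = √36 = 6  ⇒  r_B = 6 − 5 = 1

rB=1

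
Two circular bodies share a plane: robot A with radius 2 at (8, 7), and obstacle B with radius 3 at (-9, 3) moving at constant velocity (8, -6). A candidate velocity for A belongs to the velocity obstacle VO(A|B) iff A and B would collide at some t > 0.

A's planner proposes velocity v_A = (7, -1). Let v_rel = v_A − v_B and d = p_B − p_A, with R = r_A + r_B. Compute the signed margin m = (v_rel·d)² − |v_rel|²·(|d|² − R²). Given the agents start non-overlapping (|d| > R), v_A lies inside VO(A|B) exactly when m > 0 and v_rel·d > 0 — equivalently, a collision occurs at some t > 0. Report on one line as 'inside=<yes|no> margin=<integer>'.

d = (-17, -4),  |d|² = 305;  R = 2+3 = 5,  c = 305−5² = 280
v_rel = (-1, 5),  |v_rel|² = 26;  v_rel·d = (-1)·(-17) + (5)·(-4) = -3
26·t² + 6·t + 280 = 0  ⇒  m = (-3)² − 26·280 = -7271
m = -7271 < 0,  v_rel·d = -3 < 0  ⇒  outside

inside=no margin=-7271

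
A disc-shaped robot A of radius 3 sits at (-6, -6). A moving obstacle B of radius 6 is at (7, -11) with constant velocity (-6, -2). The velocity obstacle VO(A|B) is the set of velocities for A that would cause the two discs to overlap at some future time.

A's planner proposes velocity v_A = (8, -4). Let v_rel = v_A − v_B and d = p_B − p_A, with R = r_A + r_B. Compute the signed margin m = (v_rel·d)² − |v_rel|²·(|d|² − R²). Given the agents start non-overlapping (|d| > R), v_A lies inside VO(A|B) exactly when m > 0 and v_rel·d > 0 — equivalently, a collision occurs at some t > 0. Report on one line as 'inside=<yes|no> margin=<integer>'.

d = (13, -5),  |d|² = 194;  R = 3+6 = 9,  c = 194−9² = 113
v_rel = (14, -2),  |v_rel|² = 200;  v_rel·d = (14)·(13) + (-2)·(-5) = 192
200·t² − 384·t + 113 = 0  ⇒  m = 192² − 200·113 = 14264
m = 14264 > 0,  v_rel·d = 192 > 0  ⇒  inside

inside=yes margin=14264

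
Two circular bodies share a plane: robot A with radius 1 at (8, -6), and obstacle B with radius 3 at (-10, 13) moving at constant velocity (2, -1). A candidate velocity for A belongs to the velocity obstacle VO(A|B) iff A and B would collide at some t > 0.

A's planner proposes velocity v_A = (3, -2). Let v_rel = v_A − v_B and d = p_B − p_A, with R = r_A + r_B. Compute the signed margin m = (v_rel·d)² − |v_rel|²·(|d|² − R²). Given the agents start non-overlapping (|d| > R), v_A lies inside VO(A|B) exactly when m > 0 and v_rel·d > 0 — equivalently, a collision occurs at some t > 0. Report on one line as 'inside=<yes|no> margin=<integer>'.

d = (-18, 19),  |d|² = 685;  R = 1+3 = 4,  c = 685−4² = 669
v_rel = (1, -1),  |v_rel|² = 2;  v_rel·d = (1)·(-18) + (-1)·(19) = -37
2·t² + 74·t + 669 = 0  ⇒  m = (-37)² − 2·669 = 31
m = 31 > 0,  v_rel·d = -37 < 0  ⇒  outside

inside=no margin=31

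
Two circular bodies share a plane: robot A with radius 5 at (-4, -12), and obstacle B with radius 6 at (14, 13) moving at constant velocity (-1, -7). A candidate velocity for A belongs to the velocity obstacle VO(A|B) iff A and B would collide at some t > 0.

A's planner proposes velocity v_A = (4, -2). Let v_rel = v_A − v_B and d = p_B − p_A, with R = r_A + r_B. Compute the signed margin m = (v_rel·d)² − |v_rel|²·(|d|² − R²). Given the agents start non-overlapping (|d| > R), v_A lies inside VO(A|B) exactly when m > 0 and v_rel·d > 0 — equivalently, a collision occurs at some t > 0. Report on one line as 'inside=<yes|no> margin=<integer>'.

d = (18, 25),  |d|² = 949;  R = 5+6 = 11,  c = 949−11² = 828
v_rel = (5, 5),  |v_rel|² = 50;  v_rel·d = (5)·(18) + (5)·(25) = 215
50·t² − 430·t + 828 = 0  ⇒  m = 215² − 50·828 = 4825
m = 4825 > 0,  v_rel·d = 215 > 0  ⇒  inside

inside=yes margin=4825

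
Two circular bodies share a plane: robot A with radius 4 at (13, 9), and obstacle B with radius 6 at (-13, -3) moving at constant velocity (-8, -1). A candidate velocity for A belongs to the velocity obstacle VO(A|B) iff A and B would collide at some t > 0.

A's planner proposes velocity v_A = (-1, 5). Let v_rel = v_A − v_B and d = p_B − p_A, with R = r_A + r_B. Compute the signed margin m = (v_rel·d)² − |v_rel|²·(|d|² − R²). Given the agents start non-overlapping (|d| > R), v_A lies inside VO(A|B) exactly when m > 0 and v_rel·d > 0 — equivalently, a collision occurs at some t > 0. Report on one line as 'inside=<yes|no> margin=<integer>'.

d = (-26, -12),  |d|² = 820;  R = 4+6 = 10,  c = 820−10² = 720
v_rel = (7, 6),  |v_rel|² = 85;  v_rel·d = (7)·(-26) + (6)·(-12) = -254
85·t² + 508·t + 720 = 0  ⇒  m = (-254)² − 85·720 = 3316
m = 3316 > 0,  v_rel·d = -254 < 0  ⇒  outside

inside=no margin=3316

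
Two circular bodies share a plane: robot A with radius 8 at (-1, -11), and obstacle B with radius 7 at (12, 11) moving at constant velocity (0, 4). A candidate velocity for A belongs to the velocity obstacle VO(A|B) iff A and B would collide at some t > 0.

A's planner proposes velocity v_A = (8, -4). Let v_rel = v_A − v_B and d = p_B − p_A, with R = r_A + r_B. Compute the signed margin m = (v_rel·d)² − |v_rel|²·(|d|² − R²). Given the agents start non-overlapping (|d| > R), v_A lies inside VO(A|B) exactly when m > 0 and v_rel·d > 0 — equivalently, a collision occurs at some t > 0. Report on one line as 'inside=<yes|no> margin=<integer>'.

d = (13, 22),  |d|² = 653;  R = 8+7 = 15,  c = 653−15² = 428
v_rel = (8, -8),  |v_rel|² = 128;  v_rel·d = (8)·(13) + (-8)·(22) = -72
128·t² + 144·t + 428 = 0  ⇒  m = (-72)² − 128·428 = -49600
m = -49600 < 0,  v_rel·d = -72 < 0  ⇒  outside

inside=no margin=-49600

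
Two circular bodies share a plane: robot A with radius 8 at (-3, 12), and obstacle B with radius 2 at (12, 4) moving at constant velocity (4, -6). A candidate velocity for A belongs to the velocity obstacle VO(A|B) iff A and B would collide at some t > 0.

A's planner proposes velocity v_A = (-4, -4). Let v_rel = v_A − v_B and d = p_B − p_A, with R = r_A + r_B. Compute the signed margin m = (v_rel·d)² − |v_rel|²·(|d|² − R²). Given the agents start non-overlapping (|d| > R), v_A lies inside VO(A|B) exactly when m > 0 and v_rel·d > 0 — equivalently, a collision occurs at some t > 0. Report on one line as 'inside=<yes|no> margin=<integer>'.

d = (15, -8),  |d|² = 289;  R = 8+2 = 10,  c = 289−10² = 189
v_rel = (-8, 2),  |v_rel|² = 68;  v_rel·d = (-8)·(15) + (2)·(-8) = -136
68·t² + 272·t + 189 = 0  ⇒  m = (-136)² − 68·189 = 5644
m = 5644 > 0,  v_rel·d = -136 < 0  ⇒  outside

inside=no margin=5644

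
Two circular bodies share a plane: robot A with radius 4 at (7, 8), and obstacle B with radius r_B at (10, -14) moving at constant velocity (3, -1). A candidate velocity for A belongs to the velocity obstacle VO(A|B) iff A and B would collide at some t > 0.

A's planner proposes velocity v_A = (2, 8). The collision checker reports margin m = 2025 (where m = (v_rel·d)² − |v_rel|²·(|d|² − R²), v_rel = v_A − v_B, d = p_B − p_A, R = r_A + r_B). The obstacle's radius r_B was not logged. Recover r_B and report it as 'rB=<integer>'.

m = 2025
d = (3, -22);  v_rel = (-1, 9),  |v_rel|² = 82
v_rel×d = (-1)·(-22) − (9)·(3) = -5
since m = R²·82 − (-5)²:  R² = (25 + 2025) / 82 = 25
R = √25 = 5  ⇒  r_B = 5 − 4 = 1

rB=1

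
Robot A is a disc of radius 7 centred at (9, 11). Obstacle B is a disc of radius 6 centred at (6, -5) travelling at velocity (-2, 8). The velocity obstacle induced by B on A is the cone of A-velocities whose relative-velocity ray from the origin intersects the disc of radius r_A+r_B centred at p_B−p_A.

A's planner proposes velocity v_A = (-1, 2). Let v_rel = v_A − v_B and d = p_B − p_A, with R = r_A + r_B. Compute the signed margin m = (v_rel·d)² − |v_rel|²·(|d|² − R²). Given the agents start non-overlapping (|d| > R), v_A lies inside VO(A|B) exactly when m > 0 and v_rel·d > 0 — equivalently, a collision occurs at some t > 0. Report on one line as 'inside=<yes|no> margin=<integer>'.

d = (-3, -16),  |d|² = 265;  R = 7+6 = 13,  c = 265−13² = 96
v_rel = (1, -6),  |v_rel|² = 37;  v_rel·d = (1)·(-3) + (-6)·(-16) = 93
37·t² − 186·t + 96 = 0  ⇒  m = 93² − 37·96 = 5097
m = 5097 > 0,  v_rel·d = 93 > 0  ⇒  inside

inside=yes margin=5097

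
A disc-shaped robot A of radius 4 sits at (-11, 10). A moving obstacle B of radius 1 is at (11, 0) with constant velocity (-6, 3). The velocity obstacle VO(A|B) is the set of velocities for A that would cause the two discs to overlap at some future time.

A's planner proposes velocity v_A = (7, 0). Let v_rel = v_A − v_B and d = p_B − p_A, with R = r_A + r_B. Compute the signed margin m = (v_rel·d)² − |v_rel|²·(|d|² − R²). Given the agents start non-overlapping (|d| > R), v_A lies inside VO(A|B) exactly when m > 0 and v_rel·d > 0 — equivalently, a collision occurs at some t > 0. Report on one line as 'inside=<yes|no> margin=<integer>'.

d = (22, -10),  |d|² = 584;  R = 4+1 = 5,  c = 584−5² = 559
v_rel = (13, -3),  |v_rel|² = 178;  v_rel·d = (13)·(22) + (-3)·(-10) = 316
178·t² − 632·t + 559 = 0  ⇒  m = 316² − 178·559 = 354
m = 354 > 0,  v_rel·d = 316 > 0  ⇒  inside

inside=yes margin=354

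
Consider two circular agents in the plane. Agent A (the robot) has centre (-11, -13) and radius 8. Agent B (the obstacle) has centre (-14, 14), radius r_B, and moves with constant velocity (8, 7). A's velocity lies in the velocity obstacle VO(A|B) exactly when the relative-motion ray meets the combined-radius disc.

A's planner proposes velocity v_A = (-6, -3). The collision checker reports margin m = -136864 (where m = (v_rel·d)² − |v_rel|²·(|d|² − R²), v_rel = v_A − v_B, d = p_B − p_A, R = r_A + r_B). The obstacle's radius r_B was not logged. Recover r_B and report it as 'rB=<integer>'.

m = -136864
d = (-3, 27);  v_rel = (-14, -10),  |v_rel|² = 296
v_rel×d = (-14)·(27) − (-10)·(-3) = -408
since m = R²·296 − (-408)²:  R² = (166464 + -136864) / 296 = 100
R = √100 = 10  ⇒  r_B = 10 − 8 = 2

rB=2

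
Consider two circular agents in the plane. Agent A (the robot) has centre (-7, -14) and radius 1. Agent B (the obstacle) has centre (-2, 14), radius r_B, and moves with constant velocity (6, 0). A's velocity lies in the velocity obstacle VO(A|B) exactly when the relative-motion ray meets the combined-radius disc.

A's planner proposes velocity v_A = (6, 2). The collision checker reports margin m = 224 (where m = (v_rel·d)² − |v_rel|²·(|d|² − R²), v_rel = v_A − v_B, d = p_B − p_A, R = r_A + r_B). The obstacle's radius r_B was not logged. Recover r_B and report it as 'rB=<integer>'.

m = 224
d = (5, 28);  v_rel = (0, 2),  |v_rel|² = 4
v_rel×d = (0)·(28) − (2)·(5) = -10
since m = R²·4 − (-10)²:  R² = (100 + 224) / 4 = 81
R = √81 = 9  ⇒  r_B = 9 − 1 = 8

rB=8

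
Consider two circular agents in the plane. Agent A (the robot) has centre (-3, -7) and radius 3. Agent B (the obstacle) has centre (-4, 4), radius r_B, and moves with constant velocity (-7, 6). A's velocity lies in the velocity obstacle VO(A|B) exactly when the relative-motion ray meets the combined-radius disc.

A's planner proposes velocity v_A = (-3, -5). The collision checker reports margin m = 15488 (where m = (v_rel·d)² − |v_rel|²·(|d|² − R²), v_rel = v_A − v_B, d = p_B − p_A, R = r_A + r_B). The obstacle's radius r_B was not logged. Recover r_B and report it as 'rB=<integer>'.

m = 15488
d = (-1, 11);  v_rel = (4, -11),  |v_rel|² = 137
v_rel×d = (4)·(11) − (-11)·(-1) = 33
since m = R²·137 − 33²:  R² = (1089 + 15488) / 137 = 121
R = √121 = 11  ⇒  r_B = 11 − 3 = 8

rB=8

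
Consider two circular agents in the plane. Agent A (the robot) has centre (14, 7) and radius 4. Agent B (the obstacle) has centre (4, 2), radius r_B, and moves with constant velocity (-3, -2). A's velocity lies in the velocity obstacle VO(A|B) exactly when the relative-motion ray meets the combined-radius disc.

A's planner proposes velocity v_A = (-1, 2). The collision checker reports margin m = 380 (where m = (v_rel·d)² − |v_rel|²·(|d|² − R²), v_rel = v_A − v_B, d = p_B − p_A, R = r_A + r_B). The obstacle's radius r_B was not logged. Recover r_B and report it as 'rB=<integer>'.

m = 380
d = (-10, -5);  v_rel = (2, 4),  |v_rel|² = 20
v_rel×d = (2)·(-5) − (4)·(-10) = 30
since m = R²·20 − 30²:  R² = (900 + 380) / 20 = 64
R = √64 = 8  ⇒  r_B = 8 − 4 = 4

rB=4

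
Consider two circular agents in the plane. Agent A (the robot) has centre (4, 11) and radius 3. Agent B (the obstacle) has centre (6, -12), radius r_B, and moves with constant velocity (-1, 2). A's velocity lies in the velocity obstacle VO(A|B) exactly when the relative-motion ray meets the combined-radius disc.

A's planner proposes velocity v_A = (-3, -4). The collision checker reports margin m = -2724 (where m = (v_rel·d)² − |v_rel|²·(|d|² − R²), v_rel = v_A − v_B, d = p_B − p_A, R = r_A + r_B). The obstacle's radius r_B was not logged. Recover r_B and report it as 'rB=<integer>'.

m = -2724
d = (2, -23);  v_rel = (-2, -6),  |v_rel|² = 40
v_rel×d = (-2)·(-23) − (-6)·(2) = 58
since m = R²·40 − 58²:  R² = (3364 + -2724) / 40 = 16
R = √16 = 4  ⇒  r_B = 4 − 3 = 1

rB=1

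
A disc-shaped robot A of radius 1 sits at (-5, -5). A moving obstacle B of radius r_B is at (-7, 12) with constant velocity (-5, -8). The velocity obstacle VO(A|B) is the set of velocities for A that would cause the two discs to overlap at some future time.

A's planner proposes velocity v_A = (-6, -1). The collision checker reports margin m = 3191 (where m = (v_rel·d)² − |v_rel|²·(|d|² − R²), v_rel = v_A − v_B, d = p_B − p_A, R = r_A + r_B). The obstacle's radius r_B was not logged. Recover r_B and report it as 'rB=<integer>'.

m = 3191
d = (-2, 17);  v_rel = (-1, 7),  |v_rel|² = 50
v_rel×d = (-1)·(17) − (7)·(-2) = -3
since m = R²·50 − (-3)²:  R² = (9 + 3191) / 50 = 64
R = √64 = 8  ⇒  r_B = 8 − 1 = 7

rB=7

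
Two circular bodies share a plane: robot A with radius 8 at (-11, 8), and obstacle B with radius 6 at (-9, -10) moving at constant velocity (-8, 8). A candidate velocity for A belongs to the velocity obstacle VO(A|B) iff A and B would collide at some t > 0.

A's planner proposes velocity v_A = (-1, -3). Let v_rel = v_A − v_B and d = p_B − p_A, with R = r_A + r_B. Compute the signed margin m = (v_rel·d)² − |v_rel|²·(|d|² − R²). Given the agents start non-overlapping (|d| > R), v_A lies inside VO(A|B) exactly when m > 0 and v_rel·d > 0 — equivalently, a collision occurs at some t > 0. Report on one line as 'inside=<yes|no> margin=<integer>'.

d = (2, -18),  |d|² = 328;  R = 8+6 = 14,  c = 328−14² = 132
v_rel = (7, -11),  |v_rel|² = 170;  v_rel·d = (7)·(2) + (-11)·(-18) = 212
170·t² − 424·t + 132 = 0  ⇒  m = 212² − 170·132 = 22504
m = 22504 > 0,  v_rel·d = 212 > 0  ⇒  inside

inside=yes margin=22504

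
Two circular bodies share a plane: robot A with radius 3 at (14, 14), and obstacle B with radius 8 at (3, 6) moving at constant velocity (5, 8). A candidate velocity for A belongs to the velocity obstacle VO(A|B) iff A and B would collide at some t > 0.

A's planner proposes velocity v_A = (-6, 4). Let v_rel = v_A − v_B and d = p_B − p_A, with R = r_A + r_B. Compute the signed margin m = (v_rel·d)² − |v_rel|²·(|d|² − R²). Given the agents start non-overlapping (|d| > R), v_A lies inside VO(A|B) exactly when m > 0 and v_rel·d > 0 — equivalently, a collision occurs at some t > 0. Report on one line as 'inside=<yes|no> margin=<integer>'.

d = (-11, -8),  |d|² = 185;  R = 3+8 = 11,  c = 185−11² = 64
v_rel = (-11, -4),  |v_rel|² = 137;  v_rel·d = (-11)·(-11) + (-4)·(-8) = 153
137·t² − 306·t + 64 = 0  ⇒  m = 153² − 137·64 = 14641
m = 14641 > 0,  v_rel·d = 153 > 0  ⇒  inside

inside=yes margin=14641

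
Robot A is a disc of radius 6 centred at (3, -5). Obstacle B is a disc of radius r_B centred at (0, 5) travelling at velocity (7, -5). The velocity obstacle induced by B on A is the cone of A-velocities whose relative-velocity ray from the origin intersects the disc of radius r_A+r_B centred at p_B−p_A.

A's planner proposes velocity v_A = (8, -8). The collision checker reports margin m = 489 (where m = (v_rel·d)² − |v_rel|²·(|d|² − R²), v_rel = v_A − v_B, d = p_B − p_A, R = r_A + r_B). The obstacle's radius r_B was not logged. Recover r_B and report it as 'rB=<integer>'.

m = 489
d = (-3, 10);  v_rel = (1, -3),  |v_rel|² = 10
v_rel×d = (1)·(10) − (-3)·(-3) = 1
since m = R²·10 − 1²:  R² = (1 + 489) / 10 = 49
R = √49 = 7  ⇒  r_B = 7 − 6 = 1

rB=1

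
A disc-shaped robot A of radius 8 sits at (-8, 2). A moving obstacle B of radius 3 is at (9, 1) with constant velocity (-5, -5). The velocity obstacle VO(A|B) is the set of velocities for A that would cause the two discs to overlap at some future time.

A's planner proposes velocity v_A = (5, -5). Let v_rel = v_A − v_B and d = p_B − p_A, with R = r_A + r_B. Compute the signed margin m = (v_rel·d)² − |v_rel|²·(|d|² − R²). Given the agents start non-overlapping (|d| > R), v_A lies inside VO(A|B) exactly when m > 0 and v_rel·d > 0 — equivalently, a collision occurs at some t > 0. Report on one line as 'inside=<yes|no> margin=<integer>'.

d = (17, -1),  |d|² = 290;  R = 8+3 = 11,  c = 290−11² = 169
v_rel = (10, 0),  |v_rel|² = 100;  v_rel·d = (10)·(17) + (0)·(-1) = 170
100·t² − 340·t + 169 = 0  ⇒  m = 170² − 100·169 = 12000
m = 12000 > 0,  v_rel·d = 170 > 0  ⇒  inside

inside=yes margin=12000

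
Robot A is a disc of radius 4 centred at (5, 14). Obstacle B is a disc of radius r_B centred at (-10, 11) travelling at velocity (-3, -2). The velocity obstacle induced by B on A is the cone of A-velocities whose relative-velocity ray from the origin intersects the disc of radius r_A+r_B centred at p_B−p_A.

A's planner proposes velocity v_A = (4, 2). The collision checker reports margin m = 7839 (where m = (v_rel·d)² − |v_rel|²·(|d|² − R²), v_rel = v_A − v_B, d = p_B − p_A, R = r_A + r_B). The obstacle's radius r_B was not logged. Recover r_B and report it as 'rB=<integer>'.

m = 7839
d = (-15, -3);  v_rel = (7, 4),  |v_rel|² = 65
v_rel×d = (7)·(-3) − (4)·(-15) = 39
since m = R²·65 − 39²:  R² = (1521 + 7839) / 65 = 144
R = √144 = 12  ⇒  r_B = 12 − 4 = 8

rB=8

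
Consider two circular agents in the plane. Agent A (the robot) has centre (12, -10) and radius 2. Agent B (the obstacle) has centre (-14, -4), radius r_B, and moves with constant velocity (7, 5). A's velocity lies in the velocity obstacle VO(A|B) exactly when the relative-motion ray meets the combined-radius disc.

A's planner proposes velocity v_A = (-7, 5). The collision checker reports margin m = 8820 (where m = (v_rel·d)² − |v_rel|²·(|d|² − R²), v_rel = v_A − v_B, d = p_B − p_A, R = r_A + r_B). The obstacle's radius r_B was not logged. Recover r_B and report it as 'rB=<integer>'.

m = 8820
d = (-26, 6);  v_rel = (-14, 0),  |v_rel|² = 196
v_rel×d = (-14)·(6) − (0)·(-26) = -84
since m = R²·196 − (-84)²:  R² = (7056 + 8820) / 196 = 81
R = √81 = 9  ⇒  r_B = 9 − 2 = 7

rB=7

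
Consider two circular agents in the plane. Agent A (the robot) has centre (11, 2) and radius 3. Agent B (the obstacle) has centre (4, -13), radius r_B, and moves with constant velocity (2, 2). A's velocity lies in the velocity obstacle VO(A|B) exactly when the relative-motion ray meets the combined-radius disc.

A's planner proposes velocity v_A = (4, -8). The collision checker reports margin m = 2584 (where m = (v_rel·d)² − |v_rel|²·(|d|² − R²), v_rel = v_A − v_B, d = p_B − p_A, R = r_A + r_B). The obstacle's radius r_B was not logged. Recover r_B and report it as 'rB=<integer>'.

m = 2584
d = (-7, -15);  v_rel = (2, -10),  |v_rel|² = 104
v_rel×d = (2)·(-15) − (-10)·(-7) = -100
since m = R²·104 − (-100)²:  R² = (10000 + 2584) / 104 = 121
R = √121 = 11  ⇒  r_B = 11 − 3 = 8

rB=8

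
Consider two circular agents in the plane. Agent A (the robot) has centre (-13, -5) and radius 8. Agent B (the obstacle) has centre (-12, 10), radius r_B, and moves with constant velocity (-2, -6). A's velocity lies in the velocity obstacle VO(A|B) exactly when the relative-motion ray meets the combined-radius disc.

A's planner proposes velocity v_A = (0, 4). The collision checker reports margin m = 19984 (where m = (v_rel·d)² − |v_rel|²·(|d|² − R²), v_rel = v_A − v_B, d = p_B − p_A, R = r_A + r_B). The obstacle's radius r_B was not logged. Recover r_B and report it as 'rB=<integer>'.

m = 19984
d = (1, 15);  v_rel = (2, 10),  |v_rel|² = 104
v_rel×d = (2)·(15) − (10)·(1) = 20
since m = R²·104 − 20²:  R² = (400 + 19984) / 104 = 196
R = √196 = 14  ⇒  r_B = 14 − 8 = 6

rB=6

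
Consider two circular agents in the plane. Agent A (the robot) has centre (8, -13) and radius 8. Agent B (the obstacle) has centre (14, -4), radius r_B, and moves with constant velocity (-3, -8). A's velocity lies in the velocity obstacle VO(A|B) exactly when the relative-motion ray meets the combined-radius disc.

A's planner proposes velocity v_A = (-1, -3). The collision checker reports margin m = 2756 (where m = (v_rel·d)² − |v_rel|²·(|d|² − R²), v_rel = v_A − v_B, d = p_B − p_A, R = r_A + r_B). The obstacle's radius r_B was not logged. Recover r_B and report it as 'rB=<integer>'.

m = 2756
d = (6, 9);  v_rel = (2, 5),  |v_rel|² = 29
v_rel×d = (2)·(9) − (5)·(6) = -12
since m = R²·29 − (-12)²:  R² = (144 + 2756) / 29 = 100
R = √100 = 10  ⇒  r_B = 10 − 8 = 2

rB=2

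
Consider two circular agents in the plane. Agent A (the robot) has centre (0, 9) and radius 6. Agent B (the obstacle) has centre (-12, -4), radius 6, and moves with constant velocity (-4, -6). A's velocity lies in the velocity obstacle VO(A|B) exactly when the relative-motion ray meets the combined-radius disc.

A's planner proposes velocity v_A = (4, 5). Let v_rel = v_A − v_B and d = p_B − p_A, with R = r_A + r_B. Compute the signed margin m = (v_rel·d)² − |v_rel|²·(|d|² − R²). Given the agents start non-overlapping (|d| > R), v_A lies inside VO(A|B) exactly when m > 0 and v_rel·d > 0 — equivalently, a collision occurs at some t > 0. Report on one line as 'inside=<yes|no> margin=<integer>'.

d = (-12, -13),  |d|² = 313;  R = 6+6 = 12,  c = 313−12² = 169
v_rel = (8, 11),  |v_rel|² = 185;  v_rel·d = (8)·(-12) + (11)·(-13) = -239
185·t² + 478·t + 169 = 0  ⇒  m = (-239)² − 185·169 = 25856
m = 25856 > 0,  v_rel·d = -239 < 0  ⇒  outside

inside=no margin=25856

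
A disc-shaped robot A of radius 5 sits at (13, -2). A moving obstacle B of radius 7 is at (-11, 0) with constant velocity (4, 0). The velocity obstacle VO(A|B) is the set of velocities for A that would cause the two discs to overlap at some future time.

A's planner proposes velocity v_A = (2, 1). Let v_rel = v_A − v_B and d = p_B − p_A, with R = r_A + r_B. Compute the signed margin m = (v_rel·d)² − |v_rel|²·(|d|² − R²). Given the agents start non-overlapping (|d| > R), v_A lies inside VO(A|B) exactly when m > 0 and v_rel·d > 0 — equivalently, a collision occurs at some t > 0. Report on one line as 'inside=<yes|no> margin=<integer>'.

d = (-24, 2),  |d|² = 580;  R = 5+7 = 12,  c = 580−12² = 436
v_rel = (-2, 1),  |v_rel|² = 5;  v_rel·d = (-2)·(-24) + (1)·(2) = 50
5·t² − 100·t + 436 = 0  ⇒  m = 50² − 5·436 = 320
m = 320 > 0,  v_rel·d = 50 > 0  ⇒  inside

inside=yes margin=320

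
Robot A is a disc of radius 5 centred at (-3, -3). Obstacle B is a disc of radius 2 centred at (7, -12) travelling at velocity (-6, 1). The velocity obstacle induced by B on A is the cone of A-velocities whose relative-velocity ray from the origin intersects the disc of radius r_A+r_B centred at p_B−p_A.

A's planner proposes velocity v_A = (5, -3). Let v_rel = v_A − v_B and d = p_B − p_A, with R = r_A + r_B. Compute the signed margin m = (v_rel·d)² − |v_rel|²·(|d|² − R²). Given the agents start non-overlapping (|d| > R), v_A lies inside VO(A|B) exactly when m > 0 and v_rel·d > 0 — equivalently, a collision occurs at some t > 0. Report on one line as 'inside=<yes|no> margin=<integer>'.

d = (10, -9),  |d|² = 181;  R = 5+2 = 7,  c = 181−7² = 132
v_rel = (11, -4),  |v_rel|² = 137;  v_rel·d = (11)·(10) + (-4)·(-9) = 146
137·t² − 292·t + 132 = 0  ⇒  m = 146² − 137·132 = 3232
m = 3232 > 0,  v_rel·d = 146 > 0  ⇒  inside

inside=yes margin=3232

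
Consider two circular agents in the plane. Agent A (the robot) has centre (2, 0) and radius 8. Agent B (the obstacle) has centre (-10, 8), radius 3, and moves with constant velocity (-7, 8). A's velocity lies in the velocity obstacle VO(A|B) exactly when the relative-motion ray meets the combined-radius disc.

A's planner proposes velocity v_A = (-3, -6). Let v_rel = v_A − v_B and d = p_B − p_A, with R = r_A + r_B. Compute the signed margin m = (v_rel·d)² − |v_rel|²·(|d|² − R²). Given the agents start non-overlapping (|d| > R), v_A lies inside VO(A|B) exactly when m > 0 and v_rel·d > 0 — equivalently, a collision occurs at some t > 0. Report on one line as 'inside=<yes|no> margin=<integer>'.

d = (-12, 8),  |d|² = 208;  R = 8+3 = 11,  c = 208−11² = 87
v_rel = (4, -14),  |v_rel|² = 212;  v_rel·d = (4)·(-12) + (-14)·(8) = -160
212·t² + 320·t + 87 = 0  ⇒  m = (-160)² − 212·87 = 7156
m = 7156 > 0,  v_rel·d = -160 < 0  ⇒  outside

inside=no margin=7156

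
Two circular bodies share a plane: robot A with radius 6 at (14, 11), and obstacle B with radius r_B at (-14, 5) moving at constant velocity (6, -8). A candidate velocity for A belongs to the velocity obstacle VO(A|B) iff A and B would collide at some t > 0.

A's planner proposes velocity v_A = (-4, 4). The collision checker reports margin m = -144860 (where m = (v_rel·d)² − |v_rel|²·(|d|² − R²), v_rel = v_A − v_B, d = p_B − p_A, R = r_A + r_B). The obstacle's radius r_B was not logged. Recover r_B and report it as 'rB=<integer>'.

m = -144860
d = (-28, -6);  v_rel = (-10, 12),  |v_rel|² = 244
v_rel×d = (-10)·(-6) − (12)·(-28) = 396
since m = R²·244 − 396²:  R² = (156816 + -144860) / 244 = 49
R = √49 = 7  ⇒  r_B = 7 − 6 = 1

rB=1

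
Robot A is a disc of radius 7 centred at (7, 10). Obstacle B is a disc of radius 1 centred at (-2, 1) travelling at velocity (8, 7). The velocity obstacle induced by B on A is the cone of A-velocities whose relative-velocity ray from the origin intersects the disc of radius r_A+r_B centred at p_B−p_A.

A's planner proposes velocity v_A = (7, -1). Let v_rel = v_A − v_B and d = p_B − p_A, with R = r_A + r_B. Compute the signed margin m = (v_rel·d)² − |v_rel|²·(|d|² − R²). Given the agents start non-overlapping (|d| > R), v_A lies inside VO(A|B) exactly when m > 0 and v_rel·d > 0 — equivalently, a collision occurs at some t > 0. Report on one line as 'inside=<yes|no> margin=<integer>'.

d = (-9, -9),  |d|² = 162;  R = 7+1 = 8,  c = 162−8² = 98
v_rel = (-1, -8),  |v_rel|² = 65;  v_rel·d = (-1)·(-9) + (-8)·(-9) = 81
65·t² − 162·t + 98 = 0  ⇒  m = 81² − 65·98 = 191
m = 191 > 0,  v_rel·d = 81 > 0  ⇒  inside

inside=yes margin=191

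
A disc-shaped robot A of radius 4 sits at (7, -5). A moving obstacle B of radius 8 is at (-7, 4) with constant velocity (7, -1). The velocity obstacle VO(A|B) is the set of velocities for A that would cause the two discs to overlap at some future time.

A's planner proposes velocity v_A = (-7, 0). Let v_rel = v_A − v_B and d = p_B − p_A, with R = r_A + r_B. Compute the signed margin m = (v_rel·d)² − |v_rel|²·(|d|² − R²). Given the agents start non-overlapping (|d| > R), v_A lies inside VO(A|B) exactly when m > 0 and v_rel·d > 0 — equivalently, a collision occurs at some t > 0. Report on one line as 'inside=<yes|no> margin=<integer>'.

d = (-14, 9),  |d|² = 277;  R = 4+8 = 12,  c = 277−12² = 133
v_rel = (-14, 1),  |v_rel|² = 197;  v_rel·d = (-14)·(-14) + (1)·(9) = 205
197·t² − 410·t + 133 = 0  ⇒  m = 205² − 197·133 = 15824
m = 15824 > 0,  v_rel·d = 205 > 0  ⇒  inside

inside=yes margin=15824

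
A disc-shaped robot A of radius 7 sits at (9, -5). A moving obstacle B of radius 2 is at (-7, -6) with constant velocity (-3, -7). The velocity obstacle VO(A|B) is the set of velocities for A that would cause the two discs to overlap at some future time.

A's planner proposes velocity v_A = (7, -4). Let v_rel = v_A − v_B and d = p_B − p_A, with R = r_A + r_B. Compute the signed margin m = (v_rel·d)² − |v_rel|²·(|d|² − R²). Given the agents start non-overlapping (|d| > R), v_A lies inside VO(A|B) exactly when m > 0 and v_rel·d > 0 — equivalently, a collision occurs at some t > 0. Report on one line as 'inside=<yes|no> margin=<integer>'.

d = (-16, -1),  |d|² = 257;  R = 7+2 = 9,  c = 257−9² = 176
v_rel = (10, 3),  |v_rel|² = 109;  v_rel·d = (10)·(-16) + (3)·(-1) = -163
109·t² + 326·t + 176 = 0  ⇒  m = (-163)² − 109·176 = 7385
m = 7385 > 0,  v_rel·d = -163 < 0  ⇒  outside

inside=no margin=7385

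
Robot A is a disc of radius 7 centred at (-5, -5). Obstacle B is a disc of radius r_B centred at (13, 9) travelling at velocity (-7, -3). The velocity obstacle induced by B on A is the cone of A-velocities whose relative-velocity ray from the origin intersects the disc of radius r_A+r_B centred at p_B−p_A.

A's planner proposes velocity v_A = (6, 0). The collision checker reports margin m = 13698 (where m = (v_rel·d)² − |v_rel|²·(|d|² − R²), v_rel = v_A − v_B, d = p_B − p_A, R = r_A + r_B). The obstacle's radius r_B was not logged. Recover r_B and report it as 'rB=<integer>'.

m = 13698
d = (18, 14);  v_rel = (13, 3),  |v_rel|² = 178
v_rel×d = (13)·(14) − (3)·(18) = 128
since m = R²·178 − 128²:  R² = (16384 + 13698) / 178 = 169
R = √169 = 13  ⇒  r_B = 13 − 7 = 6

rB=6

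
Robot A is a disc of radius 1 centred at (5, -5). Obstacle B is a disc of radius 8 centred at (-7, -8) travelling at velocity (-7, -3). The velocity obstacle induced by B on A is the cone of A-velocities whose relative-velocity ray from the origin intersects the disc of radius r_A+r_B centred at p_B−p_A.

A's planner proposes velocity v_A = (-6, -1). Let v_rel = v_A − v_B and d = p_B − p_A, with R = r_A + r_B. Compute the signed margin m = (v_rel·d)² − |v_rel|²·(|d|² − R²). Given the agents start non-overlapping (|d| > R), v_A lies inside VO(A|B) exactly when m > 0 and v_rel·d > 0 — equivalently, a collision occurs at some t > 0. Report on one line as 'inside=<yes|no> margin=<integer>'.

d = (-12, -3),  |d|² = 153;  R = 1+8 = 9,  c = 153−9² = 72
v_rel = (1, 2),  |v_rel|² = 5;  v_rel·d = (1)·(-12) + (2)·(-3) = -18
5·t² + 36·t + 72 = 0  ⇒  m = (-18)² − 5·72 = -36
m = -36 < 0,  v_rel·d = -18 < 0  ⇒  outside

inside=no margin=-36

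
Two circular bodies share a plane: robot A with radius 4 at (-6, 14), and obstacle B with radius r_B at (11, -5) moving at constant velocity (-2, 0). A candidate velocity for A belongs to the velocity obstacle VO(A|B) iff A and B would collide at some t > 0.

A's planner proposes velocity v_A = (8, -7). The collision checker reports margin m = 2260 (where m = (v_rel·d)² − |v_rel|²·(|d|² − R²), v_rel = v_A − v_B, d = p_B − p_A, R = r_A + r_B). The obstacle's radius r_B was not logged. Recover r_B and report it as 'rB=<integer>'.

m = 2260
d = (17, -19);  v_rel = (10, -7),  |v_rel|² = 149
v_rel×d = (10)·(-19) − (-7)·(17) = -71
since m = R²·149 − (-71)²:  R² = (5041 + 2260) / 149 = 49
R = √49 = 7  ⇒  r_B = 7 − 4 = 3

rB=3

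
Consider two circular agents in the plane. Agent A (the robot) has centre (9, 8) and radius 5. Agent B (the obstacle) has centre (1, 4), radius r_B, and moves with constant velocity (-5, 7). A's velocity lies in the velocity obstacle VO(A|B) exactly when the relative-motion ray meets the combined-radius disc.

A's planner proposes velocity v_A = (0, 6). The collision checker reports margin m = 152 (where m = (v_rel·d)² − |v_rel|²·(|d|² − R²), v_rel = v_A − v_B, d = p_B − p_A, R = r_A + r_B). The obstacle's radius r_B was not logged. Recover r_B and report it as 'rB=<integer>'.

m = 152
d = (-8, -4);  v_rel = (5, -1),  |v_rel|² = 26
v_rel×d = (5)·(-4) − (-1)·(-8) = -28
since m = R²·26 − (-28)²:  R² = (784 + 152) / 26 = 36
R = √36 = 6  ⇒  r_B = 6 − 5 = 1

rB=1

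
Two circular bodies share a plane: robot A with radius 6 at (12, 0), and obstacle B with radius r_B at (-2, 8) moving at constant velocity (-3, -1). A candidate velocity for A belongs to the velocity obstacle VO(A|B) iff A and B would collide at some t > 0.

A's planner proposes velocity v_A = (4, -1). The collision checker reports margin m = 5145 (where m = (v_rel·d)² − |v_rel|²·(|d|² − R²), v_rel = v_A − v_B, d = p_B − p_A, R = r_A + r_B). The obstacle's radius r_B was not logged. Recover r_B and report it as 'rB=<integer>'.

m = 5145
d = (-14, 8);  v_rel = (7, 0),  |v_rel|² = 49
v_rel×d = (7)·(8) − (0)·(-14) = 56
since m = R²·49 − 56²:  R² = (3136 + 5145) / 49 = 169
R = √169 = 13  ⇒  r_B = 13 − 6 = 7

rB=7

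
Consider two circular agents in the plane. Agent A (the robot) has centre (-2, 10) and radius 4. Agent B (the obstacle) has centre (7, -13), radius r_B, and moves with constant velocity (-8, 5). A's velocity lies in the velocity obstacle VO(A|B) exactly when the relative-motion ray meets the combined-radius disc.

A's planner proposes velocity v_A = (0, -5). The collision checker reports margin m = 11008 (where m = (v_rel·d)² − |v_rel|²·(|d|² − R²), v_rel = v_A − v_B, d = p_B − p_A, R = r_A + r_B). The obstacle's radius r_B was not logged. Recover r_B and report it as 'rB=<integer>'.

m = 11008
d = (9, -23);  v_rel = (8, -10),  |v_rel|² = 164
v_rel×d = (8)·(-23) − (-10)·(9) = -94
since m = R²·164 − (-94)²:  R² = (8836 + 11008) / 164 = 121
R = √121 = 11  ⇒  r_B = 11 − 4 = 7

rB=7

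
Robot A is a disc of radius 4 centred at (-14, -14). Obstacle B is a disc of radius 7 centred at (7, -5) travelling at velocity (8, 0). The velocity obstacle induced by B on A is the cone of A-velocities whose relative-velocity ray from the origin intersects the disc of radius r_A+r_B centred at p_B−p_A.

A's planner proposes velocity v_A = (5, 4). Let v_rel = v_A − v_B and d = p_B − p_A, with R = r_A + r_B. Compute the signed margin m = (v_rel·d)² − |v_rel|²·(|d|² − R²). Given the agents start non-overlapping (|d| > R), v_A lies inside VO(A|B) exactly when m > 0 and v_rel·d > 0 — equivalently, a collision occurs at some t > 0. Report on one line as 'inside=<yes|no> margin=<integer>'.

d = (21, 9),  |d|² = 522;  R = 4+7 = 11,  c = 522−11² = 401
v_rel = (-3, 4),  |v_rel|² = 25;  v_rel·d = (-3)·(21) + (4)·(9) = -27
25·t² + 54·t + 401 = 0  ⇒  m = (-27)² − 25·401 = -9296
m = -9296 < 0,  v_rel·d = -27 < 0  ⇒  outside

inside=no margin=-9296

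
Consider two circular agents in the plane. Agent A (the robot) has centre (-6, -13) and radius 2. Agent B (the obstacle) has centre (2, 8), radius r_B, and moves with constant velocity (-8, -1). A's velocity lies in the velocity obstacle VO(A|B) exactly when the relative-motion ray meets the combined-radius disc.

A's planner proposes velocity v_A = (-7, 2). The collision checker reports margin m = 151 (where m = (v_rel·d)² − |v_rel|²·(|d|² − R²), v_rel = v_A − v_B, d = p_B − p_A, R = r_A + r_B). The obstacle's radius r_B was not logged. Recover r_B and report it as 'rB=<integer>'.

m = 151
d = (8, 21);  v_rel = (1, 3),  |v_rel|² = 10
v_rel×d = (1)·(21) − (3)·(8) = -3
since m = R²·10 − (-3)²:  R² = (9 + 151) / 10 = 16
R = √16 = 4  ⇒  r_B = 4 − 2 = 2

rB=2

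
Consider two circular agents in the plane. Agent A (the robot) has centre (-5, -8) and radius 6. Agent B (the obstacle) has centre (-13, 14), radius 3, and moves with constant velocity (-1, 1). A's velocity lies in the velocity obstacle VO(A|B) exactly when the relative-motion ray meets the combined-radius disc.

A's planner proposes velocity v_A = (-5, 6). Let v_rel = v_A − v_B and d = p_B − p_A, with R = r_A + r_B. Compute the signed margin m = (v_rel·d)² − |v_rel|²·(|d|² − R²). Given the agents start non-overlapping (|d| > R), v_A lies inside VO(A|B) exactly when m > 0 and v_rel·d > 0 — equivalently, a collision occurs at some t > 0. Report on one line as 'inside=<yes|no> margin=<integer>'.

d = (-8, 22),  |d|² = 548;  R = 6+3 = 9,  c = 548−9² = 467
v_rel = (-4, 5),  |v_rel|² = 41;  v_rel·d = (-4)·(-8) + (5)·(22) = 142
41·t² − 284·t + 467 = 0  ⇒  m = 142² − 41·467 = 1017
m = 1017 > 0,  v_rel·d = 142 > 0  ⇒  inside

inside=yes margin=1017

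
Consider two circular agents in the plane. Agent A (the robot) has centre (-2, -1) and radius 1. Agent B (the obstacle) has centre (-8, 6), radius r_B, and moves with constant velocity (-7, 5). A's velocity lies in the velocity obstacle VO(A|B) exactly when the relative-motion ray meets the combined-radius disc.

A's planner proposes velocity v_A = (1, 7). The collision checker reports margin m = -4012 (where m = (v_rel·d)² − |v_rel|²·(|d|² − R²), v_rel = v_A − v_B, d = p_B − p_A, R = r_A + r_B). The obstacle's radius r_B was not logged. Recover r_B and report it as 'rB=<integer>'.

m = -4012
d = (-6, 7);  v_rel = (8, 2),  |v_rel|² = 68
v_rel×d = (8)·(7) − (2)·(-6) = 68
since m = R²·68 − 68²:  R² = (4624 + -4012) / 68 = 9
R = √9 = 3  ⇒  r_B = 3 − 1 = 2

rB=2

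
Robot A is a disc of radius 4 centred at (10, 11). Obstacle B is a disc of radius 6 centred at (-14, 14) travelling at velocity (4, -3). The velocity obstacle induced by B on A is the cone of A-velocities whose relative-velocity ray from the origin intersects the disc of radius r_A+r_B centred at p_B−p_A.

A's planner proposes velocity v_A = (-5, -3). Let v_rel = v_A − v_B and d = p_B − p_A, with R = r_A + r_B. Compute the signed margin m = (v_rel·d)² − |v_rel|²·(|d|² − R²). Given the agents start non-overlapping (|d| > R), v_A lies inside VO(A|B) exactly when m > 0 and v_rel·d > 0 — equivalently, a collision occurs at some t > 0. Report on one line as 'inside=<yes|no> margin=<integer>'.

d = (-24, 3),  |d|² = 585;  R = 4+6 = 10,  c = 585−10² = 485
v_rel = (-9, 0),  |v_rel|² = 81;  v_rel·d = (-9)·(-24) + (0)·(3) = 216
81·t² − 432·t + 485 = 0  ⇒  m = 216² − 81·485 = 7371
m = 7371 > 0,  v_rel·d = 216 > 0  ⇒  inside

inside=yes margin=7371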